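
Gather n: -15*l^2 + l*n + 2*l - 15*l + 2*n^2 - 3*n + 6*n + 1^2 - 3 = -15*l^2 - 13*l + 2*n^2 + n*(l + 3) - 2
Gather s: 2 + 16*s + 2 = 16*s + 4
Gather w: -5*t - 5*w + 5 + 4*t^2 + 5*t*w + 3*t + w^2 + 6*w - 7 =4*t^2 - 2*t + w^2 + w*(5*t + 1) - 2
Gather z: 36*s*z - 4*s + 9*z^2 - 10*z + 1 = -4*s + 9*z^2 + z*(36*s - 10) + 1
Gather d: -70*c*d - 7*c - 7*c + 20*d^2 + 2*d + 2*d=-14*c + 20*d^2 + d*(4 - 70*c)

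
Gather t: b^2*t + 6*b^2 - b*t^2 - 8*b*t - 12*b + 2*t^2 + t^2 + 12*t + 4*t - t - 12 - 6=6*b^2 - 12*b + t^2*(3 - b) + t*(b^2 - 8*b + 15) - 18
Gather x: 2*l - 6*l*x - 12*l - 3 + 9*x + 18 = -10*l + x*(9 - 6*l) + 15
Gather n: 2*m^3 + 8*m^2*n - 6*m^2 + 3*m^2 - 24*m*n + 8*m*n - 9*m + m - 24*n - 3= 2*m^3 - 3*m^2 - 8*m + n*(8*m^2 - 16*m - 24) - 3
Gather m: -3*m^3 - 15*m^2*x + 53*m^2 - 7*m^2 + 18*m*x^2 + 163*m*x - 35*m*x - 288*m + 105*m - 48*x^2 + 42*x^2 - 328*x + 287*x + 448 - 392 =-3*m^3 + m^2*(46 - 15*x) + m*(18*x^2 + 128*x - 183) - 6*x^2 - 41*x + 56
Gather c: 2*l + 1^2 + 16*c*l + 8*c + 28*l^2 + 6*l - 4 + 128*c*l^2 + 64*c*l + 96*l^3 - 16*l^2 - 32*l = c*(128*l^2 + 80*l + 8) + 96*l^3 + 12*l^2 - 24*l - 3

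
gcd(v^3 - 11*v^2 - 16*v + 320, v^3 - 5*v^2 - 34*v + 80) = v^2 - 3*v - 40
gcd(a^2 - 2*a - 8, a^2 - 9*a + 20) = a - 4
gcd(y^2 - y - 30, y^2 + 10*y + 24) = 1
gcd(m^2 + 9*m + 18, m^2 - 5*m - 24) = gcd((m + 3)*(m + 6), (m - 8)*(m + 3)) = m + 3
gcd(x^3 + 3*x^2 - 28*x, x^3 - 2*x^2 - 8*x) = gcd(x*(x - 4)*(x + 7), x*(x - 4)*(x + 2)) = x^2 - 4*x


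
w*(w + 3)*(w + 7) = w^3 + 10*w^2 + 21*w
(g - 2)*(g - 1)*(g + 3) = g^3 - 7*g + 6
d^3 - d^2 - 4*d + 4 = (d - 2)*(d - 1)*(d + 2)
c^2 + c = c*(c + 1)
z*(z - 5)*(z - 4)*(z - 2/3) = z^4 - 29*z^3/3 + 26*z^2 - 40*z/3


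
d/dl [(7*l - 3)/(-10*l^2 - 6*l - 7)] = (70*l^2 - 60*l - 67)/(100*l^4 + 120*l^3 + 176*l^2 + 84*l + 49)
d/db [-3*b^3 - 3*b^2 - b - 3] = -9*b^2 - 6*b - 1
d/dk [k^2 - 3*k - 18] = 2*k - 3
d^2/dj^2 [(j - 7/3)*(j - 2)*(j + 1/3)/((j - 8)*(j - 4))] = 10*(121*j^3 - 1374*j^2 + 4872*j - 4832)/(9*(j^6 - 36*j^5 + 528*j^4 - 4032*j^3 + 16896*j^2 - 36864*j + 32768))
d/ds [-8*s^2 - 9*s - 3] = -16*s - 9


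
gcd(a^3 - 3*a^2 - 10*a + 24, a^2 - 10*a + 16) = a - 2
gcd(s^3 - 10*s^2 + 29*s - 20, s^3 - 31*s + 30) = s^2 - 6*s + 5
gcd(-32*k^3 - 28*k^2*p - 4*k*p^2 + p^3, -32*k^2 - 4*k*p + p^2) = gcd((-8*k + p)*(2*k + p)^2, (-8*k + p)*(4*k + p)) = -8*k + p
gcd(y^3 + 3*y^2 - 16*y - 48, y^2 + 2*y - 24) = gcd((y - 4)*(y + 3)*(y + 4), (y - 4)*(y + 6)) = y - 4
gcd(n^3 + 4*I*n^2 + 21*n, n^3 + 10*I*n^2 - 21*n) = n^2 + 7*I*n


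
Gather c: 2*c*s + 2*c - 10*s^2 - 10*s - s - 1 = c*(2*s + 2) - 10*s^2 - 11*s - 1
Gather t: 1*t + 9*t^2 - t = 9*t^2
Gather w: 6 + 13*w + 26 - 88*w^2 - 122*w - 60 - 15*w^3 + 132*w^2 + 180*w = -15*w^3 + 44*w^2 + 71*w - 28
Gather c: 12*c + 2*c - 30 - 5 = 14*c - 35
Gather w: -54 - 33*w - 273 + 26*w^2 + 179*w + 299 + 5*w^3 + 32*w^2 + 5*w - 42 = 5*w^3 + 58*w^2 + 151*w - 70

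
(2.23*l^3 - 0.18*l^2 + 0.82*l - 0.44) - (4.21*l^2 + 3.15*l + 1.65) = 2.23*l^3 - 4.39*l^2 - 2.33*l - 2.09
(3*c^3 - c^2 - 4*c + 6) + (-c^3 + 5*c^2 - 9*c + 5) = 2*c^3 + 4*c^2 - 13*c + 11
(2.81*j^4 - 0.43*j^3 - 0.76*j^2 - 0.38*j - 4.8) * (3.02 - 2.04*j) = -5.7324*j^5 + 9.3634*j^4 + 0.2518*j^3 - 1.52*j^2 + 8.6444*j - 14.496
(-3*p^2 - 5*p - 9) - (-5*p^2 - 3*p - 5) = 2*p^2 - 2*p - 4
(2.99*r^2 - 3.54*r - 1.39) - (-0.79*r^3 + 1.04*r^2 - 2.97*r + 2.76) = 0.79*r^3 + 1.95*r^2 - 0.57*r - 4.15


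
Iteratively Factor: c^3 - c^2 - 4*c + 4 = (c - 1)*(c^2 - 4) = (c - 2)*(c - 1)*(c + 2)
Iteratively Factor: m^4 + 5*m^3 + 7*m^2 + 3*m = (m + 1)*(m^3 + 4*m^2 + 3*m) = m*(m + 1)*(m^2 + 4*m + 3) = m*(m + 1)^2*(m + 3)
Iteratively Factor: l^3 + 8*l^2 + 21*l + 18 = (l + 3)*(l^2 + 5*l + 6) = (l + 3)^2*(l + 2)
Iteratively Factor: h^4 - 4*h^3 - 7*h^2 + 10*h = (h)*(h^3 - 4*h^2 - 7*h + 10) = h*(h - 5)*(h^2 + h - 2) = h*(h - 5)*(h + 2)*(h - 1)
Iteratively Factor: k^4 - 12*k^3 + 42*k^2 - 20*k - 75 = (k + 1)*(k^3 - 13*k^2 + 55*k - 75) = (k - 3)*(k + 1)*(k^2 - 10*k + 25) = (k - 5)*(k - 3)*(k + 1)*(k - 5)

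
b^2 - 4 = (b - 2)*(b + 2)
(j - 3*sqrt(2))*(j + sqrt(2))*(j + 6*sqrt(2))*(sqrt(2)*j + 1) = sqrt(2)*j^4 + 9*j^3 - 26*sqrt(2)*j^2 - 102*j - 36*sqrt(2)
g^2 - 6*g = g*(g - 6)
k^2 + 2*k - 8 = (k - 2)*(k + 4)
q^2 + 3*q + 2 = (q + 1)*(q + 2)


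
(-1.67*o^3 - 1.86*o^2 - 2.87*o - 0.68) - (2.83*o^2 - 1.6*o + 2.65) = -1.67*o^3 - 4.69*o^2 - 1.27*o - 3.33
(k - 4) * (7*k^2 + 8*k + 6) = 7*k^3 - 20*k^2 - 26*k - 24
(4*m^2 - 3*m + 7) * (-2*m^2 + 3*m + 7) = -8*m^4 + 18*m^3 + 5*m^2 + 49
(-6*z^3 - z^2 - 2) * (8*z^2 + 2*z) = -48*z^5 - 20*z^4 - 2*z^3 - 16*z^2 - 4*z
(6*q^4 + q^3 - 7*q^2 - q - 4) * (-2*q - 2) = -12*q^5 - 14*q^4 + 12*q^3 + 16*q^2 + 10*q + 8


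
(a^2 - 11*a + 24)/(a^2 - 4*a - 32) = (a - 3)/(a + 4)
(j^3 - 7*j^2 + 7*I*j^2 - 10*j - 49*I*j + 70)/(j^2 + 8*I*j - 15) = (j^2 + j*(-7 + 2*I) - 14*I)/(j + 3*I)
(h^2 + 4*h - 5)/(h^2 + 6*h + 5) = (h - 1)/(h + 1)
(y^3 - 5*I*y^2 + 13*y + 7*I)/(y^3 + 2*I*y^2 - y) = (y - 7*I)/y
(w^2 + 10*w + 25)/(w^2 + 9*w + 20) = (w + 5)/(w + 4)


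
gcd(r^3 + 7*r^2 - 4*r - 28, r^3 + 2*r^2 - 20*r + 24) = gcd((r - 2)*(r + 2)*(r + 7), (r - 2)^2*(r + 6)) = r - 2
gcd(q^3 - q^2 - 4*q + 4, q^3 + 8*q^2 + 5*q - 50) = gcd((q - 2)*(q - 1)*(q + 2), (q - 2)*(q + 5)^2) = q - 2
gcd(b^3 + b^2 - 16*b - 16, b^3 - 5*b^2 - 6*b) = b + 1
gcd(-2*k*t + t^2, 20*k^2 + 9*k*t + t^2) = 1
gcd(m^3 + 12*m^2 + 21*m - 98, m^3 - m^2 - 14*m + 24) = m - 2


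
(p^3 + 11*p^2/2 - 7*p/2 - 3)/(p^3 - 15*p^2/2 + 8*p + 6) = (p^2 + 5*p - 6)/(p^2 - 8*p + 12)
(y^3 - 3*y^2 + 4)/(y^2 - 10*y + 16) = (y^2 - y - 2)/(y - 8)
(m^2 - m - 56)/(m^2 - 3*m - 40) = (m + 7)/(m + 5)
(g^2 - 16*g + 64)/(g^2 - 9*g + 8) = (g - 8)/(g - 1)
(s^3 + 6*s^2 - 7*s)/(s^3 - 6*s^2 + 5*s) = (s + 7)/(s - 5)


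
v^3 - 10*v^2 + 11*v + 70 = (v - 7)*(v - 5)*(v + 2)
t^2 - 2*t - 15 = (t - 5)*(t + 3)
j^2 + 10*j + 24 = (j + 4)*(j + 6)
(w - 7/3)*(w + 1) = w^2 - 4*w/3 - 7/3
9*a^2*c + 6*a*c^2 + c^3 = c*(3*a + c)^2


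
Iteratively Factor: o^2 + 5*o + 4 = (o + 1)*(o + 4)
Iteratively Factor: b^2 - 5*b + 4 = (b - 1)*(b - 4)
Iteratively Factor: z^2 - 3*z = (z - 3)*(z)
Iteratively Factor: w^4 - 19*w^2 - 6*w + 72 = (w - 2)*(w^3 + 2*w^2 - 15*w - 36) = (w - 4)*(w - 2)*(w^2 + 6*w + 9) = (w - 4)*(w - 2)*(w + 3)*(w + 3)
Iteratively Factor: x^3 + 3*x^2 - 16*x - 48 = (x + 4)*(x^2 - x - 12) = (x + 3)*(x + 4)*(x - 4)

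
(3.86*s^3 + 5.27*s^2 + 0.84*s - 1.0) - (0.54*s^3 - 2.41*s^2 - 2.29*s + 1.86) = 3.32*s^3 + 7.68*s^2 + 3.13*s - 2.86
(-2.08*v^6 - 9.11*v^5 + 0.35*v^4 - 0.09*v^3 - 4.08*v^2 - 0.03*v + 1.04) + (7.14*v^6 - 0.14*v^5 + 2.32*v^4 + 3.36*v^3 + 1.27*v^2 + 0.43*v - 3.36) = 5.06*v^6 - 9.25*v^5 + 2.67*v^4 + 3.27*v^3 - 2.81*v^2 + 0.4*v - 2.32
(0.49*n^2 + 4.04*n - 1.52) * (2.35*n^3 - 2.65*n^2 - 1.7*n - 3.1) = 1.1515*n^5 + 8.1955*n^4 - 15.111*n^3 - 4.359*n^2 - 9.94*n + 4.712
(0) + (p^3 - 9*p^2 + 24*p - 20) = p^3 - 9*p^2 + 24*p - 20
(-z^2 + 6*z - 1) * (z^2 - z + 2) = -z^4 + 7*z^3 - 9*z^2 + 13*z - 2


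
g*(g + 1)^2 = g^3 + 2*g^2 + g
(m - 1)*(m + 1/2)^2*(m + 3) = m^4 + 3*m^3 - 3*m^2/4 - 5*m/2 - 3/4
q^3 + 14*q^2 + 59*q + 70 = (q + 2)*(q + 5)*(q + 7)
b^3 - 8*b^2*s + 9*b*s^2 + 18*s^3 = (b - 6*s)*(b - 3*s)*(b + s)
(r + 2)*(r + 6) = r^2 + 8*r + 12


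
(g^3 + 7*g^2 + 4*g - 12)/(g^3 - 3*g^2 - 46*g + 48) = (g + 2)/(g - 8)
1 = 1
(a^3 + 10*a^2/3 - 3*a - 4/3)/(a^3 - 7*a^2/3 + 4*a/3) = (3*a^2 + 13*a + 4)/(a*(3*a - 4))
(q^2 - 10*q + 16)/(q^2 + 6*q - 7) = (q^2 - 10*q + 16)/(q^2 + 6*q - 7)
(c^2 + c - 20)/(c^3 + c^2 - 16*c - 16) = (c + 5)/(c^2 + 5*c + 4)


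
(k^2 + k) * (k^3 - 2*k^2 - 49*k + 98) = k^5 - k^4 - 51*k^3 + 49*k^2 + 98*k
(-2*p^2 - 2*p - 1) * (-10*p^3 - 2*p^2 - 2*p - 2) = 20*p^5 + 24*p^4 + 18*p^3 + 10*p^2 + 6*p + 2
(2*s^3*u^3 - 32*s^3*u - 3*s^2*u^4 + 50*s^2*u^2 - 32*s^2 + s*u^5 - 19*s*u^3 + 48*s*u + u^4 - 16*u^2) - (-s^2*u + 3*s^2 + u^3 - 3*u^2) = 2*s^3*u^3 - 32*s^3*u - 3*s^2*u^4 + 50*s^2*u^2 + s^2*u - 35*s^2 + s*u^5 - 19*s*u^3 + 48*s*u + u^4 - u^3 - 13*u^2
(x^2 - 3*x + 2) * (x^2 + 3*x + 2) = x^4 - 5*x^2 + 4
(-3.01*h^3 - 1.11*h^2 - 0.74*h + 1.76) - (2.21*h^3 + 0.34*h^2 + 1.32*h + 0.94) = -5.22*h^3 - 1.45*h^2 - 2.06*h + 0.82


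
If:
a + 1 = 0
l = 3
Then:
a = -1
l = 3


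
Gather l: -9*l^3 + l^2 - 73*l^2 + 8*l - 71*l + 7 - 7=-9*l^3 - 72*l^2 - 63*l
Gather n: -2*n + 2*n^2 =2*n^2 - 2*n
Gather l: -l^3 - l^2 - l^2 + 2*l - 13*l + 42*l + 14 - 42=-l^3 - 2*l^2 + 31*l - 28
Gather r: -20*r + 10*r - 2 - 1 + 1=-10*r - 2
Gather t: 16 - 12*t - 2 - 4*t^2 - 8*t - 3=-4*t^2 - 20*t + 11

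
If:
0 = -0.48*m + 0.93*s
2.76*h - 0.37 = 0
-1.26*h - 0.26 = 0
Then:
No Solution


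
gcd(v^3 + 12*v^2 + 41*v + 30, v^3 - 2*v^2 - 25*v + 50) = v + 5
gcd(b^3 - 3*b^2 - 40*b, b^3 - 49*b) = b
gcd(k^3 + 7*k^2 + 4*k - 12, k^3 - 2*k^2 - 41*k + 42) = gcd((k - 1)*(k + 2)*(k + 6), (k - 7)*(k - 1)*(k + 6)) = k^2 + 5*k - 6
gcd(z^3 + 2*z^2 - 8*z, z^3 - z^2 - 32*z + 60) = z - 2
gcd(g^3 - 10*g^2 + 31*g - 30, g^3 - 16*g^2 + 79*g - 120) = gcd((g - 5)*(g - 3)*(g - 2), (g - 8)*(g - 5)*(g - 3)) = g^2 - 8*g + 15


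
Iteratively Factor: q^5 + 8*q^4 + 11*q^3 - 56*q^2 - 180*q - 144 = (q + 2)*(q^4 + 6*q^3 - q^2 - 54*q - 72) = (q + 2)^2*(q^3 + 4*q^2 - 9*q - 36) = (q - 3)*(q + 2)^2*(q^2 + 7*q + 12) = (q - 3)*(q + 2)^2*(q + 3)*(q + 4)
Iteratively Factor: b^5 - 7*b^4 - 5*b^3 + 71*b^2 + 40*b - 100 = (b + 2)*(b^4 - 9*b^3 + 13*b^2 + 45*b - 50) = (b - 5)*(b + 2)*(b^3 - 4*b^2 - 7*b + 10) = (b - 5)^2*(b + 2)*(b^2 + b - 2) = (b - 5)^2*(b + 2)^2*(b - 1)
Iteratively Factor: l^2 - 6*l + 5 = (l - 1)*(l - 5)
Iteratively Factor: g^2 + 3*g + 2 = (g + 1)*(g + 2)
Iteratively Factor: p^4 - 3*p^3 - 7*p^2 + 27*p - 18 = (p - 1)*(p^3 - 2*p^2 - 9*p + 18) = (p - 3)*(p - 1)*(p^2 + p - 6) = (p - 3)*(p - 1)*(p + 3)*(p - 2)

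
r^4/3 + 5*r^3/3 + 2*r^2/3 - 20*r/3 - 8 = (r/3 + 1)*(r - 2)*(r + 2)^2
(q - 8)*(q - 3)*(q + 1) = q^3 - 10*q^2 + 13*q + 24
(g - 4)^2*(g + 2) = g^3 - 6*g^2 + 32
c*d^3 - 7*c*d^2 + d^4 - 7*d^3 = d^2*(c + d)*(d - 7)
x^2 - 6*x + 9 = (x - 3)^2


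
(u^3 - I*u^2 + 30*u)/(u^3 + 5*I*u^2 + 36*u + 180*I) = u/(u + 6*I)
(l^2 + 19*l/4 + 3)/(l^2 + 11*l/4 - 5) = (4*l + 3)/(4*l - 5)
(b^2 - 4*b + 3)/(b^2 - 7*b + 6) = (b - 3)/(b - 6)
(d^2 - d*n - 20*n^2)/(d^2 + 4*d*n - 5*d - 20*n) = (d - 5*n)/(d - 5)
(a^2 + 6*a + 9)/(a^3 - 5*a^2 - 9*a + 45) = (a + 3)/(a^2 - 8*a + 15)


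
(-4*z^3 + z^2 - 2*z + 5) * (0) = 0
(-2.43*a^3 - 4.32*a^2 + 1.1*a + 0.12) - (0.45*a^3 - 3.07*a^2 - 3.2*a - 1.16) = -2.88*a^3 - 1.25*a^2 + 4.3*a + 1.28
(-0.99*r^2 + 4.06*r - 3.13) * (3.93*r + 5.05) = -3.8907*r^3 + 10.9563*r^2 + 8.2021*r - 15.8065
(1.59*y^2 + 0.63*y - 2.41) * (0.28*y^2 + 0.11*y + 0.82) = 0.4452*y^4 + 0.3513*y^3 + 0.6983*y^2 + 0.2515*y - 1.9762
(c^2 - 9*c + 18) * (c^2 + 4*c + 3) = c^4 - 5*c^3 - 15*c^2 + 45*c + 54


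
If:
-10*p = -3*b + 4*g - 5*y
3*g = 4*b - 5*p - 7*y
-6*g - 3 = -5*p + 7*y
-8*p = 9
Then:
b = -7467/2360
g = -627/1180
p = -9/8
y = -1833/2360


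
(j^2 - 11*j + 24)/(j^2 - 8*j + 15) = (j - 8)/(j - 5)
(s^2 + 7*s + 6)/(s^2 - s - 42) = (s + 1)/(s - 7)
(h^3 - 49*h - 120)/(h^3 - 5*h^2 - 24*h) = (h + 5)/h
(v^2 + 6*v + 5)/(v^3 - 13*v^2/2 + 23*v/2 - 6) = 2*(v^2 + 6*v + 5)/(2*v^3 - 13*v^2 + 23*v - 12)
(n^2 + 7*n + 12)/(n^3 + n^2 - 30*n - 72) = 1/(n - 6)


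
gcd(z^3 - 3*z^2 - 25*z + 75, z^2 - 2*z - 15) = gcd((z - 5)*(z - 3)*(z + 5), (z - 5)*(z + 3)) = z - 5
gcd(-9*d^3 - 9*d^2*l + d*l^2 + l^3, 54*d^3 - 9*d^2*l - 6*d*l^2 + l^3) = 9*d^2 - l^2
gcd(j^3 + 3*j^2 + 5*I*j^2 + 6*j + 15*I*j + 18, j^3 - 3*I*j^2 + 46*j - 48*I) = j^2 + 5*I*j + 6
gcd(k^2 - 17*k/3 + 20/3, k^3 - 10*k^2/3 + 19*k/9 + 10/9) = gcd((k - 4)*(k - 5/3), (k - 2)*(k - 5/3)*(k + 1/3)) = k - 5/3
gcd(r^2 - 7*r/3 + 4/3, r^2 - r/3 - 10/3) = 1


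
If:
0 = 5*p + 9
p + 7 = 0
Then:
No Solution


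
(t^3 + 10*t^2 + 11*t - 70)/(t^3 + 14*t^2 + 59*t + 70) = (t - 2)/(t + 2)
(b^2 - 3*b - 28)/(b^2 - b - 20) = (b - 7)/(b - 5)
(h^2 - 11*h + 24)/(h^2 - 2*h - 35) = (-h^2 + 11*h - 24)/(-h^2 + 2*h + 35)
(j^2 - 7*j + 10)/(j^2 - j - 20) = (j - 2)/(j + 4)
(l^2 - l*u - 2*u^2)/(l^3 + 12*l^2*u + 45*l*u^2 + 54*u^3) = (l^2 - l*u - 2*u^2)/(l^3 + 12*l^2*u + 45*l*u^2 + 54*u^3)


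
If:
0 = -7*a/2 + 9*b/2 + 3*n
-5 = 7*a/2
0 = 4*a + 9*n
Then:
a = -10/7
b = -290/189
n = 40/63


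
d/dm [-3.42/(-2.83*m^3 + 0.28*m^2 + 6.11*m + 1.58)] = (-29.0358*m^2 + 1.9152*m + 20.8962)/(-2.83*m^3 + 0.28*m^2 + 6.11*m + 1.58)^2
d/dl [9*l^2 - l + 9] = 18*l - 1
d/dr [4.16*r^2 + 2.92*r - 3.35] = 8.32*r + 2.92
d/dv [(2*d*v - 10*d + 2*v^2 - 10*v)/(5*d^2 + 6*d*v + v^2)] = 10*(d + 1)/(25*d^2 + 10*d*v + v^2)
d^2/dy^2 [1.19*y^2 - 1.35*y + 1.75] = 2.38000000000000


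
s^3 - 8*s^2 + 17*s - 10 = (s - 5)*(s - 2)*(s - 1)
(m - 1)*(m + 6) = m^2 + 5*m - 6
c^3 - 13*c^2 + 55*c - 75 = (c - 5)^2*(c - 3)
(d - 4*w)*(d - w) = d^2 - 5*d*w + 4*w^2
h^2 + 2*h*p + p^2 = (h + p)^2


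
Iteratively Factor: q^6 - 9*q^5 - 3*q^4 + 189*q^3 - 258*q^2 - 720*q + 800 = (q - 4)*(q^5 - 5*q^4 - 23*q^3 + 97*q^2 + 130*q - 200) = (q - 4)*(q + 2)*(q^4 - 7*q^3 - 9*q^2 + 115*q - 100) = (q - 5)*(q - 4)*(q + 2)*(q^3 - 2*q^2 - 19*q + 20) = (q - 5)*(q - 4)*(q + 2)*(q + 4)*(q^2 - 6*q + 5) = (q - 5)*(q - 4)*(q - 1)*(q + 2)*(q + 4)*(q - 5)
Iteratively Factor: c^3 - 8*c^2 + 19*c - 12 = (c - 4)*(c^2 - 4*c + 3) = (c - 4)*(c - 3)*(c - 1)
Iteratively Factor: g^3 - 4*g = (g - 2)*(g^2 + 2*g) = g*(g - 2)*(g + 2)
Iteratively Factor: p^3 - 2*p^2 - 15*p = (p)*(p^2 - 2*p - 15) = p*(p + 3)*(p - 5)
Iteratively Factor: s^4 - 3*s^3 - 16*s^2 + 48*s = (s - 3)*(s^3 - 16*s) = s*(s - 3)*(s^2 - 16) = s*(s - 4)*(s - 3)*(s + 4)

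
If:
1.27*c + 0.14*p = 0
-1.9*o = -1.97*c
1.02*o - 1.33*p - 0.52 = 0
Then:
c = 0.04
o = 0.04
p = -0.36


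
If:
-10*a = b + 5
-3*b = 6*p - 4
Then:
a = p/5 - 19/30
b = 4/3 - 2*p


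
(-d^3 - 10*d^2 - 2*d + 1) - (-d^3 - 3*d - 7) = -10*d^2 + d + 8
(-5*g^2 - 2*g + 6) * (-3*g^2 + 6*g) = 15*g^4 - 24*g^3 - 30*g^2 + 36*g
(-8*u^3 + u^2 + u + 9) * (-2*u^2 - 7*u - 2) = 16*u^5 + 54*u^4 + 7*u^3 - 27*u^2 - 65*u - 18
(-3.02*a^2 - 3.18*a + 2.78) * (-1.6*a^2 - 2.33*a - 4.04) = 4.832*a^4 + 12.1246*a^3 + 15.1622*a^2 + 6.3698*a - 11.2312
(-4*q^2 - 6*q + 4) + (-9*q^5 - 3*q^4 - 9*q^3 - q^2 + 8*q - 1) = -9*q^5 - 3*q^4 - 9*q^3 - 5*q^2 + 2*q + 3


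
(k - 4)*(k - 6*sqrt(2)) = k^2 - 6*sqrt(2)*k - 4*k + 24*sqrt(2)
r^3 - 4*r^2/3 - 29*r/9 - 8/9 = (r - 8/3)*(r + 1/3)*(r + 1)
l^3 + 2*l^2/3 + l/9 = l*(l + 1/3)^2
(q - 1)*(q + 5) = q^2 + 4*q - 5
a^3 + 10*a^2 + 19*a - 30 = (a - 1)*(a + 5)*(a + 6)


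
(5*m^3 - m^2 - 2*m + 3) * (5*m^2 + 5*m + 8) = 25*m^5 + 20*m^4 + 25*m^3 - 3*m^2 - m + 24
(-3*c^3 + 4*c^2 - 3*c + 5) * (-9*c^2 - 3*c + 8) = 27*c^5 - 27*c^4 - 9*c^3 - 4*c^2 - 39*c + 40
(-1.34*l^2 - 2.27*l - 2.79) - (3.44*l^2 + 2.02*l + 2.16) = -4.78*l^2 - 4.29*l - 4.95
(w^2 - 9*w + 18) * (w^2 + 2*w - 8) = w^4 - 7*w^3 - 8*w^2 + 108*w - 144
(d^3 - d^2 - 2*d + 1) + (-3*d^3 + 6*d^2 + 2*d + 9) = -2*d^3 + 5*d^2 + 10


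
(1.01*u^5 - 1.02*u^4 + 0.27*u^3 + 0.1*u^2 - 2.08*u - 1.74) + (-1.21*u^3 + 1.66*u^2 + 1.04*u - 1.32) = 1.01*u^5 - 1.02*u^4 - 0.94*u^3 + 1.76*u^2 - 1.04*u - 3.06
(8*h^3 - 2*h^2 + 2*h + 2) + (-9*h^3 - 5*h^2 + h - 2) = -h^3 - 7*h^2 + 3*h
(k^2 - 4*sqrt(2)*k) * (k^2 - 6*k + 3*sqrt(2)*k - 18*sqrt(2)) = k^4 - 6*k^3 - sqrt(2)*k^3 - 24*k^2 + 6*sqrt(2)*k^2 + 144*k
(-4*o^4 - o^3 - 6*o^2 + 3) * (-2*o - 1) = 8*o^5 + 6*o^4 + 13*o^3 + 6*o^2 - 6*o - 3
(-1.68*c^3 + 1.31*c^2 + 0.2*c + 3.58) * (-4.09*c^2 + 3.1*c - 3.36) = 6.8712*c^5 - 10.5659*c^4 + 8.8878*c^3 - 18.4238*c^2 + 10.426*c - 12.0288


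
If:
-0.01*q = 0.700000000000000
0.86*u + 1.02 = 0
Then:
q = -70.00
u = -1.19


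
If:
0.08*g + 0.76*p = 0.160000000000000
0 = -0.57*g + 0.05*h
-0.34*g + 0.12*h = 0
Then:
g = 0.00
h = 0.00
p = 0.21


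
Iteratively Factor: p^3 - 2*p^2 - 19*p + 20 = (p - 1)*(p^2 - p - 20) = (p - 1)*(p + 4)*(p - 5)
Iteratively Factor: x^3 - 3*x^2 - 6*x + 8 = (x + 2)*(x^2 - 5*x + 4) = (x - 4)*(x + 2)*(x - 1)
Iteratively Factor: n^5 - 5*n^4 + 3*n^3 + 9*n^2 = (n)*(n^4 - 5*n^3 + 3*n^2 + 9*n) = n*(n - 3)*(n^3 - 2*n^2 - 3*n) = n*(n - 3)*(n + 1)*(n^2 - 3*n) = n*(n - 3)^2*(n + 1)*(n)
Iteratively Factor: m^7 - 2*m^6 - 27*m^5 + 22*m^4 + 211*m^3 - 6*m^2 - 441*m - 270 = (m - 5)*(m^6 + 3*m^5 - 12*m^4 - 38*m^3 + 21*m^2 + 99*m + 54) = (m - 5)*(m + 3)*(m^5 - 12*m^3 - 2*m^2 + 27*m + 18) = (m - 5)*(m - 3)*(m + 3)*(m^4 + 3*m^3 - 3*m^2 - 11*m - 6) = (m - 5)*(m - 3)*(m + 1)*(m + 3)*(m^3 + 2*m^2 - 5*m - 6) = (m - 5)*(m - 3)*(m + 1)^2*(m + 3)*(m^2 + m - 6) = (m - 5)*(m - 3)*(m - 2)*(m + 1)^2*(m + 3)*(m + 3)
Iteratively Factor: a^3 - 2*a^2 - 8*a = (a)*(a^2 - 2*a - 8) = a*(a + 2)*(a - 4)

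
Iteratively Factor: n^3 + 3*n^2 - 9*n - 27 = (n - 3)*(n^2 + 6*n + 9) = (n - 3)*(n + 3)*(n + 3)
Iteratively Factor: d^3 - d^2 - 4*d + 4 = (d - 1)*(d^2 - 4) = (d - 2)*(d - 1)*(d + 2)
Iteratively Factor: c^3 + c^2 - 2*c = (c - 1)*(c^2 + 2*c) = c*(c - 1)*(c + 2)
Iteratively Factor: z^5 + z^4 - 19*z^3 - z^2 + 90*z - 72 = (z + 3)*(z^4 - 2*z^3 - 13*z^2 + 38*z - 24) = (z - 1)*(z + 3)*(z^3 - z^2 - 14*z + 24) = (z - 3)*(z - 1)*(z + 3)*(z^2 + 2*z - 8) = (z - 3)*(z - 1)*(z + 3)*(z + 4)*(z - 2)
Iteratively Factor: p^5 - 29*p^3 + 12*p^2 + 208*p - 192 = (p - 3)*(p^4 + 3*p^3 - 20*p^2 - 48*p + 64) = (p - 3)*(p - 1)*(p^3 + 4*p^2 - 16*p - 64) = (p - 4)*(p - 3)*(p - 1)*(p^2 + 8*p + 16) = (p - 4)*(p - 3)*(p - 1)*(p + 4)*(p + 4)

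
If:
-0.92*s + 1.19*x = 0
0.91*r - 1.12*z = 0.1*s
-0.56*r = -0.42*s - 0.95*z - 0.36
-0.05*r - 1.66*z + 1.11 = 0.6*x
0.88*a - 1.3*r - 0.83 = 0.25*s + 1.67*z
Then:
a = 4.38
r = 1.21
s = -1.84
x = -1.42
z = 1.15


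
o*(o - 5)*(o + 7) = o^3 + 2*o^2 - 35*o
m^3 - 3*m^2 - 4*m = m*(m - 4)*(m + 1)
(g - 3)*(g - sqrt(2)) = g^2 - 3*g - sqrt(2)*g + 3*sqrt(2)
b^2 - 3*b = b*(b - 3)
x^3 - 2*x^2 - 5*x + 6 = (x - 3)*(x - 1)*(x + 2)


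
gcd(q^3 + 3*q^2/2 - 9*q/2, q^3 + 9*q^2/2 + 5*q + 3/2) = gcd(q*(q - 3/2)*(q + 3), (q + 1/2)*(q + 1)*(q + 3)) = q + 3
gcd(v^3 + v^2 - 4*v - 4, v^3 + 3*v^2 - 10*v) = v - 2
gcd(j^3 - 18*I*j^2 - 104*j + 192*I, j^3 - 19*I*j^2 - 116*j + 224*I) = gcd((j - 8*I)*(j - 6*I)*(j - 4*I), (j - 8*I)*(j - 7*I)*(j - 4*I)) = j^2 - 12*I*j - 32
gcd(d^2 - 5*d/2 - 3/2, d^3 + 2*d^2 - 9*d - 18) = d - 3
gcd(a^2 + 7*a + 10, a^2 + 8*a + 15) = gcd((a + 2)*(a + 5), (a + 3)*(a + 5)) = a + 5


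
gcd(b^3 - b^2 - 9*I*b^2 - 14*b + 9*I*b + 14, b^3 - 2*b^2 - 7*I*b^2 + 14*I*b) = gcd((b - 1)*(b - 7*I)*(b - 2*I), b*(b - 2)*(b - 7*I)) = b - 7*I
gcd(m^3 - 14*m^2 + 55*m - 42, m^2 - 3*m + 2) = m - 1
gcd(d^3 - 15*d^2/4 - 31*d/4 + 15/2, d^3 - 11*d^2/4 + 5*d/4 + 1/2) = 1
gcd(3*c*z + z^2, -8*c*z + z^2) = z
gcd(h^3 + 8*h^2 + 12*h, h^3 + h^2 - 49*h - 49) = 1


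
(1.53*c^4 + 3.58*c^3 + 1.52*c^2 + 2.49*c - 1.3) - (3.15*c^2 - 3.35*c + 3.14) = 1.53*c^4 + 3.58*c^3 - 1.63*c^2 + 5.84*c - 4.44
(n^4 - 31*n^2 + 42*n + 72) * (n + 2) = n^5 + 2*n^4 - 31*n^3 - 20*n^2 + 156*n + 144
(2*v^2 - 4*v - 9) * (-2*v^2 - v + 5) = -4*v^4 + 6*v^3 + 32*v^2 - 11*v - 45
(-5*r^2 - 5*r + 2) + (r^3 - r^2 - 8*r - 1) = r^3 - 6*r^2 - 13*r + 1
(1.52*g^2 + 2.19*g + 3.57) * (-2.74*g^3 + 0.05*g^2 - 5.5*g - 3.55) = -4.1648*g^5 - 5.9246*g^4 - 18.0323*g^3 - 17.2625*g^2 - 27.4095*g - 12.6735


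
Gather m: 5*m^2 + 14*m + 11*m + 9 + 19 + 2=5*m^2 + 25*m + 30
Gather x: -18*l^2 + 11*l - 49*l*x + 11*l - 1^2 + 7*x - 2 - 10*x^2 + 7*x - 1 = -18*l^2 + 22*l - 10*x^2 + x*(14 - 49*l) - 4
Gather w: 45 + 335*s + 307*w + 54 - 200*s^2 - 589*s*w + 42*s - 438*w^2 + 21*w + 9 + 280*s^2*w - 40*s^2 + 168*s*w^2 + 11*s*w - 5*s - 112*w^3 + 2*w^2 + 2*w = -240*s^2 + 372*s - 112*w^3 + w^2*(168*s - 436) + w*(280*s^2 - 578*s + 330) + 108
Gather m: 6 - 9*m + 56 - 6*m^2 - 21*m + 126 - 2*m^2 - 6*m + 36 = -8*m^2 - 36*m + 224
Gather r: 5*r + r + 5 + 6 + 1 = 6*r + 12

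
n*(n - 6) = n^2 - 6*n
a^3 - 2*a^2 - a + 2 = (a - 2)*(a - 1)*(a + 1)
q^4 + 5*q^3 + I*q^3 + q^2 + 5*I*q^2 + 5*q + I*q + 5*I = (q + 5)*(q - I)*(q + I)^2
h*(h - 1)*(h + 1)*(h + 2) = h^4 + 2*h^3 - h^2 - 2*h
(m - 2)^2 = m^2 - 4*m + 4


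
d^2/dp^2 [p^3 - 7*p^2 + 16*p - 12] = 6*p - 14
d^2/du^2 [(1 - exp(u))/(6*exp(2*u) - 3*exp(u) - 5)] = (-36*exp(4*u) + 126*exp(3*u) - 234*exp(2*u) + 144*exp(u) - 40)*exp(u)/(216*exp(6*u) - 324*exp(5*u) - 378*exp(4*u) + 513*exp(3*u) + 315*exp(2*u) - 225*exp(u) - 125)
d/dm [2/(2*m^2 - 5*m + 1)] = 2*(5 - 4*m)/(2*m^2 - 5*m + 1)^2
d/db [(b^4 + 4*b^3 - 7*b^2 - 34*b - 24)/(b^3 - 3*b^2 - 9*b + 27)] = (b^4 - 41*b^2 - 142*b - 126)/(b^4 - 18*b^2 + 81)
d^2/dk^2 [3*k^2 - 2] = 6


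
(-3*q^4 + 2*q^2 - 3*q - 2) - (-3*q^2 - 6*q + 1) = -3*q^4 + 5*q^2 + 3*q - 3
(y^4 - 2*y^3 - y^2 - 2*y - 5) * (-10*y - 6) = -10*y^5 + 14*y^4 + 22*y^3 + 26*y^2 + 62*y + 30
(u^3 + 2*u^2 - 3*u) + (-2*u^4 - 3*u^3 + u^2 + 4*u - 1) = -2*u^4 - 2*u^3 + 3*u^2 + u - 1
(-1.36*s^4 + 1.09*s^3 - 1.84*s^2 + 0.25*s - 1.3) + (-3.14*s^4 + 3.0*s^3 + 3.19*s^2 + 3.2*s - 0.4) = -4.5*s^4 + 4.09*s^3 + 1.35*s^2 + 3.45*s - 1.7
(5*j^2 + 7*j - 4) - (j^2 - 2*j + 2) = 4*j^2 + 9*j - 6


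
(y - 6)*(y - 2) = y^2 - 8*y + 12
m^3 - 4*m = m*(m - 2)*(m + 2)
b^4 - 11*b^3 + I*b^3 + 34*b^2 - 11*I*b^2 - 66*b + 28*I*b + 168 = (b - 7)*(b - 4)*(b - 2*I)*(b + 3*I)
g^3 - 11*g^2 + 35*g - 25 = (g - 5)^2*(g - 1)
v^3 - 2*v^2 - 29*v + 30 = (v - 6)*(v - 1)*(v + 5)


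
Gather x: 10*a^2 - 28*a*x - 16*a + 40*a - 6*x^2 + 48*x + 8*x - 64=10*a^2 + 24*a - 6*x^2 + x*(56 - 28*a) - 64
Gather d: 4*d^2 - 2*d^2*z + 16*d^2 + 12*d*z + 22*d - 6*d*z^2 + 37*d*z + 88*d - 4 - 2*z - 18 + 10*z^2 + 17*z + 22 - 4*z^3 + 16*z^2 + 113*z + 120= d^2*(20 - 2*z) + d*(-6*z^2 + 49*z + 110) - 4*z^3 + 26*z^2 + 128*z + 120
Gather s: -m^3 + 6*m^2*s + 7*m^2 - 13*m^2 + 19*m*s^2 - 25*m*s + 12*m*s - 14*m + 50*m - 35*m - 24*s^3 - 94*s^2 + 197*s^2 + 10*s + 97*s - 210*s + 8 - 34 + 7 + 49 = -m^3 - 6*m^2 + m - 24*s^3 + s^2*(19*m + 103) + s*(6*m^2 - 13*m - 103) + 30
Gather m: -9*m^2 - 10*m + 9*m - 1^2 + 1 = -9*m^2 - m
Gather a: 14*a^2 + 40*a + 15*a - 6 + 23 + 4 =14*a^2 + 55*a + 21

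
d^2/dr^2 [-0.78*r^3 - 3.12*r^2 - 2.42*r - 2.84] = -4.68*r - 6.24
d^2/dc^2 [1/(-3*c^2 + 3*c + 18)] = 2*(-c^2 + c + (2*c - 1)^2 + 6)/(3*(-c^2 + c + 6)^3)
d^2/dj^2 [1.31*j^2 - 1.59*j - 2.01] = 2.62000000000000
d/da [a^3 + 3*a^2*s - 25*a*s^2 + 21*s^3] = 3*a^2 + 6*a*s - 25*s^2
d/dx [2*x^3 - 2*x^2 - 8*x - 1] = 6*x^2 - 4*x - 8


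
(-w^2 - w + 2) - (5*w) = -w^2 - 6*w + 2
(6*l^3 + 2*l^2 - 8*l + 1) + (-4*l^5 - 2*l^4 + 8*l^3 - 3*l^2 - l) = -4*l^5 - 2*l^4 + 14*l^3 - l^2 - 9*l + 1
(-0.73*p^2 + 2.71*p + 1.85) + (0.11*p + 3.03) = -0.73*p^2 + 2.82*p + 4.88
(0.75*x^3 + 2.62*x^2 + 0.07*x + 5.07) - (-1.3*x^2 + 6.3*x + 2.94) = 0.75*x^3 + 3.92*x^2 - 6.23*x + 2.13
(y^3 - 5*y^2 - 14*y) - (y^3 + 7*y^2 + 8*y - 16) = -12*y^2 - 22*y + 16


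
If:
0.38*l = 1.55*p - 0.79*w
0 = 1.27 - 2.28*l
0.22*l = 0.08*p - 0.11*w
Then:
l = 0.56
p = -0.69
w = -1.61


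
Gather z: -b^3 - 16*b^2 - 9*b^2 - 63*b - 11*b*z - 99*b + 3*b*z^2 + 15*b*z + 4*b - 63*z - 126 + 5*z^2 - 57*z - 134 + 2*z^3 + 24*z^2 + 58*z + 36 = -b^3 - 25*b^2 - 158*b + 2*z^3 + z^2*(3*b + 29) + z*(4*b - 62) - 224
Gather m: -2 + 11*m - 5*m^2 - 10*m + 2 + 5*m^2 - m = 0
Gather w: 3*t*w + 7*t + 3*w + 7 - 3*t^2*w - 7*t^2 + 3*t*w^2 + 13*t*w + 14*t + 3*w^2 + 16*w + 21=-7*t^2 + 21*t + w^2*(3*t + 3) + w*(-3*t^2 + 16*t + 19) + 28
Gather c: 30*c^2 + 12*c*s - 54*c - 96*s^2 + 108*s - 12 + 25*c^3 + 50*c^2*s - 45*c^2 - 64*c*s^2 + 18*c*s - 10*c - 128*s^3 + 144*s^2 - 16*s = 25*c^3 + c^2*(50*s - 15) + c*(-64*s^2 + 30*s - 64) - 128*s^3 + 48*s^2 + 92*s - 12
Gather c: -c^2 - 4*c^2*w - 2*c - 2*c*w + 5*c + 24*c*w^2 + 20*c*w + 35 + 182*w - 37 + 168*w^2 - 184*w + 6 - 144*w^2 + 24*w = c^2*(-4*w - 1) + c*(24*w^2 + 18*w + 3) + 24*w^2 + 22*w + 4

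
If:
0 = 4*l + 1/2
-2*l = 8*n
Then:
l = -1/8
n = 1/32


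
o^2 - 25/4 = (o - 5/2)*(o + 5/2)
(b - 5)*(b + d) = b^2 + b*d - 5*b - 5*d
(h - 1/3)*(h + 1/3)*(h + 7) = h^3 + 7*h^2 - h/9 - 7/9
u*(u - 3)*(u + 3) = u^3 - 9*u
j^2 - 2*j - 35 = (j - 7)*(j + 5)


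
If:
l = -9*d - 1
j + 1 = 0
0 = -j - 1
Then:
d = -l/9 - 1/9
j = -1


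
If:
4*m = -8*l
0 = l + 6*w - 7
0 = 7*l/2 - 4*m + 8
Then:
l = -16/23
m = 32/23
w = 59/46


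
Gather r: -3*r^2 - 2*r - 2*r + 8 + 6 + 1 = -3*r^2 - 4*r + 15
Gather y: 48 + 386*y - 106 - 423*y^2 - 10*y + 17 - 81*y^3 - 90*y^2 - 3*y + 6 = -81*y^3 - 513*y^2 + 373*y - 35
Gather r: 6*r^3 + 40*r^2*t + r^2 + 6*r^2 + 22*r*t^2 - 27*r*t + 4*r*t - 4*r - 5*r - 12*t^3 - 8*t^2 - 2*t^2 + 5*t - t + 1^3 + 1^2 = 6*r^3 + r^2*(40*t + 7) + r*(22*t^2 - 23*t - 9) - 12*t^3 - 10*t^2 + 4*t + 2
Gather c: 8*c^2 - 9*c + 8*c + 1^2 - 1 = 8*c^2 - c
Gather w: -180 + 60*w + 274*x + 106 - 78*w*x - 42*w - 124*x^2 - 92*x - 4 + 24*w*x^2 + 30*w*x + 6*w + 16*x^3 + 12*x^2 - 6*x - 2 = w*(24*x^2 - 48*x + 24) + 16*x^3 - 112*x^2 + 176*x - 80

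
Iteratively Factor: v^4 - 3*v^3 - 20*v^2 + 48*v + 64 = (v + 4)*(v^3 - 7*v^2 + 8*v + 16) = (v + 1)*(v + 4)*(v^2 - 8*v + 16) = (v - 4)*(v + 1)*(v + 4)*(v - 4)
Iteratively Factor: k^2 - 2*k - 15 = (k + 3)*(k - 5)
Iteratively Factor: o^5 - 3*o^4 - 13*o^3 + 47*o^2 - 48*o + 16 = (o + 4)*(o^4 - 7*o^3 + 15*o^2 - 13*o + 4) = (o - 4)*(o + 4)*(o^3 - 3*o^2 + 3*o - 1) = (o - 4)*(o - 1)*(o + 4)*(o^2 - 2*o + 1) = (o - 4)*(o - 1)^2*(o + 4)*(o - 1)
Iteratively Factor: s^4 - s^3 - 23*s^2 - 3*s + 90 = (s + 3)*(s^3 - 4*s^2 - 11*s + 30) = (s - 5)*(s + 3)*(s^2 + s - 6) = (s - 5)*(s + 3)^2*(s - 2)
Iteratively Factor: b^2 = (b)*(b)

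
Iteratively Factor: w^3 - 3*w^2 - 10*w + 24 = (w - 4)*(w^2 + w - 6) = (w - 4)*(w - 2)*(w + 3)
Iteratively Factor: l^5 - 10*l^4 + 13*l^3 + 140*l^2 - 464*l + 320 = (l - 1)*(l^4 - 9*l^3 + 4*l^2 + 144*l - 320) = (l - 5)*(l - 1)*(l^3 - 4*l^2 - 16*l + 64) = (l - 5)*(l - 4)*(l - 1)*(l^2 - 16) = (l - 5)*(l - 4)^2*(l - 1)*(l + 4)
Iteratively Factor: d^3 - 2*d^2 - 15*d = (d)*(d^2 - 2*d - 15) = d*(d + 3)*(d - 5)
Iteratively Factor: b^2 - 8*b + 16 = (b - 4)*(b - 4)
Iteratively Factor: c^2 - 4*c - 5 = (c + 1)*(c - 5)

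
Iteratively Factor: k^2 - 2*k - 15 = (k - 5)*(k + 3)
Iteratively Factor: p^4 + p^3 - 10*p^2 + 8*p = (p - 2)*(p^3 + 3*p^2 - 4*p) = p*(p - 2)*(p^2 + 3*p - 4) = p*(p - 2)*(p - 1)*(p + 4)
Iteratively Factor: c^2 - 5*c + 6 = (c - 3)*(c - 2)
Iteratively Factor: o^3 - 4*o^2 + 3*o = (o - 3)*(o^2 - o) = o*(o - 3)*(o - 1)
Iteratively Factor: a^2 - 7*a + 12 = (a - 3)*(a - 4)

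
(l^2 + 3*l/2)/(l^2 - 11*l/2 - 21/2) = l/(l - 7)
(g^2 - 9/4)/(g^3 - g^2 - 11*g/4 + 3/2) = (2*g - 3)/(2*g^2 - 5*g + 2)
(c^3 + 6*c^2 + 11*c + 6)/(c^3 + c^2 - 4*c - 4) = (c + 3)/(c - 2)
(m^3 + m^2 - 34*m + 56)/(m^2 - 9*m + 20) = (m^2 + 5*m - 14)/(m - 5)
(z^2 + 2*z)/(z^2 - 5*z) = (z + 2)/(z - 5)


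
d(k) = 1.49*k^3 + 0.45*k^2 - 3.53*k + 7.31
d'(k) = 4.47*k^2 + 0.9*k - 3.53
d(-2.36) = -1.44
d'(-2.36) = 19.24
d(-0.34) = 8.50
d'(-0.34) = -3.32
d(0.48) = 5.88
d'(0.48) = -2.07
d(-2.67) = -8.42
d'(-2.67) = 25.93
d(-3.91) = -61.07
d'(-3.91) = 61.29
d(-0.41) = 8.73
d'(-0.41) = -3.15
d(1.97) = 13.49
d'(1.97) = 15.59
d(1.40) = 7.34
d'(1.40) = 6.49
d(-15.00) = -4867.24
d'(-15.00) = 988.72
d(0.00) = 7.31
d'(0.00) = -3.53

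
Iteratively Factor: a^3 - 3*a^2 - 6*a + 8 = (a - 1)*(a^2 - 2*a - 8) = (a - 4)*(a - 1)*(a + 2)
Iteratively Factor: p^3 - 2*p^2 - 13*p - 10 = (p + 2)*(p^2 - 4*p - 5) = (p - 5)*(p + 2)*(p + 1)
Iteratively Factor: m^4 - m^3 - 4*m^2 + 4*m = (m + 2)*(m^3 - 3*m^2 + 2*m) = m*(m + 2)*(m^2 - 3*m + 2) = m*(m - 2)*(m + 2)*(m - 1)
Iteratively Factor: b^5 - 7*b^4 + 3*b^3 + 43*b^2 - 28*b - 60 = (b - 3)*(b^4 - 4*b^3 - 9*b^2 + 16*b + 20) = (b - 5)*(b - 3)*(b^3 + b^2 - 4*b - 4) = (b - 5)*(b - 3)*(b + 1)*(b^2 - 4) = (b - 5)*(b - 3)*(b - 2)*(b + 1)*(b + 2)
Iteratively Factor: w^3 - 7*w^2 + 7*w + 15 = (w - 5)*(w^2 - 2*w - 3) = (w - 5)*(w + 1)*(w - 3)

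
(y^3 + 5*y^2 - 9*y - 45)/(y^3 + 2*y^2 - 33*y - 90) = (y - 3)/(y - 6)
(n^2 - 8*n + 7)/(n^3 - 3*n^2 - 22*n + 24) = (n - 7)/(n^2 - 2*n - 24)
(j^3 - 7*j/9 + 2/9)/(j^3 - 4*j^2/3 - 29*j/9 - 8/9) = (9*j^2 - 9*j + 2)/(9*j^2 - 21*j - 8)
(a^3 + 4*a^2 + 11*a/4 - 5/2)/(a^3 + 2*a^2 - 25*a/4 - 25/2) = (2*a - 1)/(2*a - 5)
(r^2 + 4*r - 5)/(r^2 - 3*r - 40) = (r - 1)/(r - 8)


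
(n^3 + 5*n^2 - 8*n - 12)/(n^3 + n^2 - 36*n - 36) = (n - 2)/(n - 6)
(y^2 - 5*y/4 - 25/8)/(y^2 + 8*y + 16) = (8*y^2 - 10*y - 25)/(8*(y^2 + 8*y + 16))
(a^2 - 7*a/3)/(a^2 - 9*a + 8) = a*(3*a - 7)/(3*(a^2 - 9*a + 8))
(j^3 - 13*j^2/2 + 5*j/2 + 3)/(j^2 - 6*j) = j - 1/2 - 1/(2*j)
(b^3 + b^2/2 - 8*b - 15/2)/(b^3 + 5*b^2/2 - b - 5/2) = (b - 3)/(b - 1)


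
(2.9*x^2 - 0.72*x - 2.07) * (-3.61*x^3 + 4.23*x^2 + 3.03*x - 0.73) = -10.469*x^5 + 14.8662*x^4 + 13.2141*x^3 - 13.0547*x^2 - 5.7465*x + 1.5111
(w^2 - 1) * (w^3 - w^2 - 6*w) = w^5 - w^4 - 7*w^3 + w^2 + 6*w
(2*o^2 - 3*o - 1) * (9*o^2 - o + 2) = 18*o^4 - 29*o^3 - 2*o^2 - 5*o - 2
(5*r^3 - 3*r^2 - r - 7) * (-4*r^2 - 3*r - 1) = -20*r^5 - 3*r^4 + 8*r^3 + 34*r^2 + 22*r + 7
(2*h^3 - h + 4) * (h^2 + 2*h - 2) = 2*h^5 + 4*h^4 - 5*h^3 + 2*h^2 + 10*h - 8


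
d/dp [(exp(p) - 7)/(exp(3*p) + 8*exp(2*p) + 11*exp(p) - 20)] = (-(exp(p) - 7)*(3*exp(2*p) + 16*exp(p) + 11) + exp(3*p) + 8*exp(2*p) + 11*exp(p) - 20)*exp(p)/(exp(3*p) + 8*exp(2*p) + 11*exp(p) - 20)^2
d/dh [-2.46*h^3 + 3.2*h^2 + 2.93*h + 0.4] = -7.38*h^2 + 6.4*h + 2.93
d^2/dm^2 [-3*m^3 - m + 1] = -18*m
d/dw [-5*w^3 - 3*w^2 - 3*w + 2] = -15*w^2 - 6*w - 3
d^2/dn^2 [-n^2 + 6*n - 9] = -2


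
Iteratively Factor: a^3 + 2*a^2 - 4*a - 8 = (a + 2)*(a^2 - 4) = (a + 2)^2*(a - 2)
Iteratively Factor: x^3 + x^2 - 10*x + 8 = (x - 1)*(x^2 + 2*x - 8) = (x - 2)*(x - 1)*(x + 4)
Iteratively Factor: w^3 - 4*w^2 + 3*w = (w - 1)*(w^2 - 3*w) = w*(w - 1)*(w - 3)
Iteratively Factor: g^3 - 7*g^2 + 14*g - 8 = (g - 2)*(g^2 - 5*g + 4) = (g - 4)*(g - 2)*(g - 1)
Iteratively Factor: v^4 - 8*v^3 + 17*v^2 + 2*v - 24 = (v + 1)*(v^3 - 9*v^2 + 26*v - 24) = (v - 4)*(v + 1)*(v^2 - 5*v + 6) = (v - 4)*(v - 3)*(v + 1)*(v - 2)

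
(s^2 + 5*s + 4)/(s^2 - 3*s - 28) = (s + 1)/(s - 7)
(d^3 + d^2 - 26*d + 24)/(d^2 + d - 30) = (d^2 - 5*d + 4)/(d - 5)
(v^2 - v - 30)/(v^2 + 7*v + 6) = (v^2 - v - 30)/(v^2 + 7*v + 6)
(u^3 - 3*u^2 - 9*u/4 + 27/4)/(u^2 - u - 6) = (u^2 - 9/4)/(u + 2)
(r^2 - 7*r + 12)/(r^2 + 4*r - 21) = (r - 4)/(r + 7)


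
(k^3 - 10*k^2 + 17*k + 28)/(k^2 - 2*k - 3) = (k^2 - 11*k + 28)/(k - 3)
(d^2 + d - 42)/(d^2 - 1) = (d^2 + d - 42)/(d^2 - 1)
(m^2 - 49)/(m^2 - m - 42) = (m + 7)/(m + 6)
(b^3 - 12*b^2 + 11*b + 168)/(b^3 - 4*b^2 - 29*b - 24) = (b - 7)/(b + 1)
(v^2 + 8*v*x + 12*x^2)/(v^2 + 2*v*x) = (v + 6*x)/v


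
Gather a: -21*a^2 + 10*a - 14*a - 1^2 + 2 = -21*a^2 - 4*a + 1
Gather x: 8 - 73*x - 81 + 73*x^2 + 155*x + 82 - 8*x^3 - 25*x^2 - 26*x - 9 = -8*x^3 + 48*x^2 + 56*x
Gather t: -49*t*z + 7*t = t*(7 - 49*z)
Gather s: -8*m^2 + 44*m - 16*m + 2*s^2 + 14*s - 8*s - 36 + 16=-8*m^2 + 28*m + 2*s^2 + 6*s - 20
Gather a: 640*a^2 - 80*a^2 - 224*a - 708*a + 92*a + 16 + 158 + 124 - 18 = 560*a^2 - 840*a + 280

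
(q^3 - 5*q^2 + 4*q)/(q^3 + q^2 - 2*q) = (q - 4)/(q + 2)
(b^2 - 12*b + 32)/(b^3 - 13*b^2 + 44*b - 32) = 1/(b - 1)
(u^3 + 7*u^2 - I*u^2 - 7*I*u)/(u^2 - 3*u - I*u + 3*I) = u*(u + 7)/(u - 3)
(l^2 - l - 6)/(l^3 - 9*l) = (l + 2)/(l*(l + 3))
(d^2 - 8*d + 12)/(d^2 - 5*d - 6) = (d - 2)/(d + 1)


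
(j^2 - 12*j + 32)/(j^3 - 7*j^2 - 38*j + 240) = (j - 4)/(j^2 + j - 30)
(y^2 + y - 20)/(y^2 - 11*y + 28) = (y + 5)/(y - 7)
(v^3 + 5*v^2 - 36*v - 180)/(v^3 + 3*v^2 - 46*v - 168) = (v^2 - v - 30)/(v^2 - 3*v - 28)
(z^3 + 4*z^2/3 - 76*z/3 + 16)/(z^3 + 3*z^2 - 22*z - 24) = (z - 2/3)/(z + 1)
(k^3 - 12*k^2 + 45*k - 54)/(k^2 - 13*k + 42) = (k^2 - 6*k + 9)/(k - 7)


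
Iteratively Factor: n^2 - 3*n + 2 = (n - 2)*(n - 1)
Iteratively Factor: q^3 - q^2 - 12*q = (q + 3)*(q^2 - 4*q) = q*(q + 3)*(q - 4)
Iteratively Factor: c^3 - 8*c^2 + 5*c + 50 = (c - 5)*(c^2 - 3*c - 10) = (c - 5)*(c + 2)*(c - 5)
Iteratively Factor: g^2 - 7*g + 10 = (g - 2)*(g - 5)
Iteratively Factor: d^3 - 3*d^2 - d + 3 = (d - 3)*(d^2 - 1) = (d - 3)*(d + 1)*(d - 1)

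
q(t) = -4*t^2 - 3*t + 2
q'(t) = -8*t - 3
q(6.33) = -177.27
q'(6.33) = -53.64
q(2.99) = -42.73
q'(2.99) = -26.92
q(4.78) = -103.73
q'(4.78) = -41.24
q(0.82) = -3.15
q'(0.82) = -9.56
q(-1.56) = -3.05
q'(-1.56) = 9.48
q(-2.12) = -9.62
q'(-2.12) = 13.96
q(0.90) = -3.94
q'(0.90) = -10.20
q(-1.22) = -0.29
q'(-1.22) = 6.76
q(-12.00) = -538.00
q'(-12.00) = 93.00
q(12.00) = -610.00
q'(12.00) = -99.00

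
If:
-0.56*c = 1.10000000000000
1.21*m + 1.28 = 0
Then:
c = -1.96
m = -1.06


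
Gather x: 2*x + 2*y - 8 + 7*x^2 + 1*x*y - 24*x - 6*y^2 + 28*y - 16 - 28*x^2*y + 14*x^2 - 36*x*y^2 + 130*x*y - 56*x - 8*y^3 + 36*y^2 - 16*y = x^2*(21 - 28*y) + x*(-36*y^2 + 131*y - 78) - 8*y^3 + 30*y^2 + 14*y - 24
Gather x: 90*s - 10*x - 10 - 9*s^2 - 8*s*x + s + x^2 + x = -9*s^2 + 91*s + x^2 + x*(-8*s - 9) - 10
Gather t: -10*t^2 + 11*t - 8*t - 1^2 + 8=-10*t^2 + 3*t + 7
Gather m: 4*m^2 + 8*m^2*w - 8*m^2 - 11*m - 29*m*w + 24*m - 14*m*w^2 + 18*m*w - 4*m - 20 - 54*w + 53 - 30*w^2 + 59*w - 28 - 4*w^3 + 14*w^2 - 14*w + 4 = m^2*(8*w - 4) + m*(-14*w^2 - 11*w + 9) - 4*w^3 - 16*w^2 - 9*w + 9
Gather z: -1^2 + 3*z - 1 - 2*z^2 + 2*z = -2*z^2 + 5*z - 2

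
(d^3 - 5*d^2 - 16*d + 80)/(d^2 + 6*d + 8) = (d^2 - 9*d + 20)/(d + 2)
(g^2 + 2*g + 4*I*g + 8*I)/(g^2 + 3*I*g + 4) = (g + 2)/(g - I)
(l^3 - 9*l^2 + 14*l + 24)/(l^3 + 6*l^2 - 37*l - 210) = (l^2 - 3*l - 4)/(l^2 + 12*l + 35)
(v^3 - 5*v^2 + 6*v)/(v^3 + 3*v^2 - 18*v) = (v - 2)/(v + 6)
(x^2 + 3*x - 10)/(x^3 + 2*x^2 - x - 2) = (x^2 + 3*x - 10)/(x^3 + 2*x^2 - x - 2)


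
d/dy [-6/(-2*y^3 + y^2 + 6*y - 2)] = 12*(-3*y^2 + y + 3)/(2*y^3 - y^2 - 6*y + 2)^2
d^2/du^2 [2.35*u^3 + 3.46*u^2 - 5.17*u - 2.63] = 14.1*u + 6.92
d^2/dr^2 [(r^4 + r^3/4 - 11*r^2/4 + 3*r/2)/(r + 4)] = (12*r^4 + 129*r^3 + 396*r^2 + 48*r - 200)/(2*(r^3 + 12*r^2 + 48*r + 64))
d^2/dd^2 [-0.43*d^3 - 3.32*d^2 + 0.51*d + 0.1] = -2.58*d - 6.64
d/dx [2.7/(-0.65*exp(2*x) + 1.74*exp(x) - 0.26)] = (3.51*exp(x) - 4.698)*exp(x)/(0.65*exp(2*x) - 1.74*exp(x) + 0.26)^2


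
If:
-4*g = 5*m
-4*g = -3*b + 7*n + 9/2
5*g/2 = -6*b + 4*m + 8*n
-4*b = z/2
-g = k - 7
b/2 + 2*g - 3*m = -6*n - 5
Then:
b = -944/4067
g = -1800/4067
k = 30269/4067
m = 1440/4067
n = -3981/8134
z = 7552/4067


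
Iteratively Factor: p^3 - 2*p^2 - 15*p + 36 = (p - 3)*(p^2 + p - 12) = (p - 3)*(p + 4)*(p - 3)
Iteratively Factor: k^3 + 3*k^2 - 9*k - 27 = (k - 3)*(k^2 + 6*k + 9) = (k - 3)*(k + 3)*(k + 3)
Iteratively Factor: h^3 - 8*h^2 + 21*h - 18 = (h - 3)*(h^2 - 5*h + 6) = (h - 3)*(h - 2)*(h - 3)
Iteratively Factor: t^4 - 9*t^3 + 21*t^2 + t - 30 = (t - 2)*(t^3 - 7*t^2 + 7*t + 15) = (t - 2)*(t + 1)*(t^2 - 8*t + 15) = (t - 3)*(t - 2)*(t + 1)*(t - 5)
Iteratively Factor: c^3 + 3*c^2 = (c + 3)*(c^2) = c*(c + 3)*(c)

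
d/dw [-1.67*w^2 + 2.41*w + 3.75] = 2.41 - 3.34*w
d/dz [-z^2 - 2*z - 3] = -2*z - 2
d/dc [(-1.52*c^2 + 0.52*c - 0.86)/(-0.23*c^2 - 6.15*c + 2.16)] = (9.4676*c^2 - 6.962*c - 4.1658)/(0.0529*c^4 + 2.829*c^3 + 36.8289*c^2 - 26.568*c + 4.6656)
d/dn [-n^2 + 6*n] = 6 - 2*n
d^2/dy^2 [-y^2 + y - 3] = -2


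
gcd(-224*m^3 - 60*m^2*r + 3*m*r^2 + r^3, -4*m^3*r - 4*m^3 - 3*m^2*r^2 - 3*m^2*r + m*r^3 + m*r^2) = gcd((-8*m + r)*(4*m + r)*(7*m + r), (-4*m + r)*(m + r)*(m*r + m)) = 1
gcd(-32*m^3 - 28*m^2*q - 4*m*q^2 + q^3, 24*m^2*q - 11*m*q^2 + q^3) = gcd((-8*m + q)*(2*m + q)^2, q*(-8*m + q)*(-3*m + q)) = -8*m + q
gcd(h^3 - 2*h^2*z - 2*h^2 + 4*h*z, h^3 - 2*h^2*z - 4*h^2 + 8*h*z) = -h^2 + 2*h*z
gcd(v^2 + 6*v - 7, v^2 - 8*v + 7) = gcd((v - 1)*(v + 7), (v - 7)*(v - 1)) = v - 1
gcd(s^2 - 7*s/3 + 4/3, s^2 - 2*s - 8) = 1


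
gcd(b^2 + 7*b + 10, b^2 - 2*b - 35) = b + 5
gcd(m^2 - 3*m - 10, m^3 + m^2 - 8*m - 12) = m + 2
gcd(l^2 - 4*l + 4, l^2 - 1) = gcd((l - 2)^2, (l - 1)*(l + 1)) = 1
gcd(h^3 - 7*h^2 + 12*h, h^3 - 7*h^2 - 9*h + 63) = h - 3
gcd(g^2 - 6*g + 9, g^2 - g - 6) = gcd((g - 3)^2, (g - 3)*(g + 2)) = g - 3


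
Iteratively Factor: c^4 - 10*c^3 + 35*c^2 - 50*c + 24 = (c - 2)*(c^3 - 8*c^2 + 19*c - 12) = (c - 3)*(c - 2)*(c^2 - 5*c + 4) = (c - 4)*(c - 3)*(c - 2)*(c - 1)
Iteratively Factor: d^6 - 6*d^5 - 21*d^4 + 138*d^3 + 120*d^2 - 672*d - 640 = (d + 1)*(d^5 - 7*d^4 - 14*d^3 + 152*d^2 - 32*d - 640) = (d + 1)*(d + 2)*(d^4 - 9*d^3 + 4*d^2 + 144*d - 320) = (d - 4)*(d + 1)*(d + 2)*(d^3 - 5*d^2 - 16*d + 80) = (d - 4)^2*(d + 1)*(d + 2)*(d^2 - d - 20) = (d - 4)^2*(d + 1)*(d + 2)*(d + 4)*(d - 5)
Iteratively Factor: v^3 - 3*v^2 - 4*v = (v)*(v^2 - 3*v - 4) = v*(v - 4)*(v + 1)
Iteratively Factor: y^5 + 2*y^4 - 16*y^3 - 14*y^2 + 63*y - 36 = (y - 1)*(y^4 + 3*y^3 - 13*y^2 - 27*y + 36) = (y - 1)^2*(y^3 + 4*y^2 - 9*y - 36) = (y - 3)*(y - 1)^2*(y^2 + 7*y + 12) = (y - 3)*(y - 1)^2*(y + 4)*(y + 3)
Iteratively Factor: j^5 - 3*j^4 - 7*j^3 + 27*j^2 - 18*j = (j - 1)*(j^4 - 2*j^3 - 9*j^2 + 18*j) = (j - 1)*(j + 3)*(j^3 - 5*j^2 + 6*j) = (j - 3)*(j - 1)*(j + 3)*(j^2 - 2*j) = j*(j - 3)*(j - 1)*(j + 3)*(j - 2)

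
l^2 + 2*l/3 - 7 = (l - 7/3)*(l + 3)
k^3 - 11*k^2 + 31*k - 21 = (k - 7)*(k - 3)*(k - 1)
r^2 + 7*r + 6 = (r + 1)*(r + 6)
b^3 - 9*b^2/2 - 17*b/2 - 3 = (b - 6)*(b + 1/2)*(b + 1)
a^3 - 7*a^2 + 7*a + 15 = (a - 5)*(a - 3)*(a + 1)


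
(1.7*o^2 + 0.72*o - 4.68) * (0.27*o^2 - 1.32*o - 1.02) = 0.459*o^4 - 2.0496*o^3 - 3.948*o^2 + 5.4432*o + 4.7736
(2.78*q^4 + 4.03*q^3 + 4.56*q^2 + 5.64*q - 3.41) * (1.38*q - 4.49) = 3.8364*q^5 - 6.9208*q^4 - 11.8019*q^3 - 12.6912*q^2 - 30.0294*q + 15.3109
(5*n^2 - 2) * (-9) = 18 - 45*n^2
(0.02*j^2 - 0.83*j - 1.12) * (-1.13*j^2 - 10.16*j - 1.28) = -0.0226*j^4 + 0.7347*j^3 + 9.6728*j^2 + 12.4416*j + 1.4336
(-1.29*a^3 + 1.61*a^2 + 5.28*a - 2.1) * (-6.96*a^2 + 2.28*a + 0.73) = 8.9784*a^5 - 14.1468*a^4 - 34.0197*a^3 + 27.8297*a^2 - 0.933599999999999*a - 1.533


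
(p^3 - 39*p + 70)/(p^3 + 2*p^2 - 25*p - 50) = (p^2 + 5*p - 14)/(p^2 + 7*p + 10)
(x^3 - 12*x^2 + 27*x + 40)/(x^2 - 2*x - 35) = (-x^3 + 12*x^2 - 27*x - 40)/(-x^2 + 2*x + 35)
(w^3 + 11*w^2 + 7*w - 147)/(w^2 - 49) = (w^2 + 4*w - 21)/(w - 7)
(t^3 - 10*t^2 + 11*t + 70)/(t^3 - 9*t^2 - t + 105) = (t + 2)/(t + 3)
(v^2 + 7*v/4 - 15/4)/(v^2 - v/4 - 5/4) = (v + 3)/(v + 1)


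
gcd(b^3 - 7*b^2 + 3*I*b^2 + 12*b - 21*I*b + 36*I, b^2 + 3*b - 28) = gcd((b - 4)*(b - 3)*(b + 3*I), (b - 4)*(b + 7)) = b - 4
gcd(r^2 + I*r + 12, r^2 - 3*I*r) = r - 3*I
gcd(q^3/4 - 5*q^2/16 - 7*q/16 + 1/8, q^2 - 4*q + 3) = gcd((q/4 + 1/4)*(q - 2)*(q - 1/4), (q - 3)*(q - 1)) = 1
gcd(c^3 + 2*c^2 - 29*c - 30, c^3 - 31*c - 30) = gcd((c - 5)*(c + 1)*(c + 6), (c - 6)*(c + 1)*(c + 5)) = c + 1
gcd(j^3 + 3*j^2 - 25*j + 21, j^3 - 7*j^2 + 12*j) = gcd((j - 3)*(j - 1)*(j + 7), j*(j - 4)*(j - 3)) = j - 3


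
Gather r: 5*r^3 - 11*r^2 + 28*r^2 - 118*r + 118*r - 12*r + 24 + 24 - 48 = 5*r^3 + 17*r^2 - 12*r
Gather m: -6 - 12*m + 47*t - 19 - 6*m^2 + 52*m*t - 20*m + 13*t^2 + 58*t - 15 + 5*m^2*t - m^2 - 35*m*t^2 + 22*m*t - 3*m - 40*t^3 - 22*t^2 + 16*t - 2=m^2*(5*t - 7) + m*(-35*t^2 + 74*t - 35) - 40*t^3 - 9*t^2 + 121*t - 42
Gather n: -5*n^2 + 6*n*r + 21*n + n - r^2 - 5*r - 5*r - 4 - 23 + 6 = -5*n^2 + n*(6*r + 22) - r^2 - 10*r - 21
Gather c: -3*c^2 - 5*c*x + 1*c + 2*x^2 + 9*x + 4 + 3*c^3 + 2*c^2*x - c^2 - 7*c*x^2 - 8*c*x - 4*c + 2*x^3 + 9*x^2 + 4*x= 3*c^3 + c^2*(2*x - 4) + c*(-7*x^2 - 13*x - 3) + 2*x^3 + 11*x^2 + 13*x + 4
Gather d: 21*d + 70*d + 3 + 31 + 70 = 91*d + 104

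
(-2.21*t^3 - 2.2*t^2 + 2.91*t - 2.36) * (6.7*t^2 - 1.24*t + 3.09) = -14.807*t^5 - 11.9996*t^4 + 15.3961*t^3 - 26.2184*t^2 + 11.9183*t - 7.2924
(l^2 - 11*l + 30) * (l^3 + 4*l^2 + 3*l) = l^5 - 7*l^4 - 11*l^3 + 87*l^2 + 90*l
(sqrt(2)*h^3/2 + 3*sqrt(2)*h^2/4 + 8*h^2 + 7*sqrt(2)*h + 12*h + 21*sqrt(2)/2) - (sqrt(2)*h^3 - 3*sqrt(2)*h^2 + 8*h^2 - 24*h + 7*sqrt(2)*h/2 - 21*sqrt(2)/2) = -sqrt(2)*h^3/2 + 15*sqrt(2)*h^2/4 + 7*sqrt(2)*h/2 + 36*h + 21*sqrt(2)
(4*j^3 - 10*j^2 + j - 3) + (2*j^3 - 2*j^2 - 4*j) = 6*j^3 - 12*j^2 - 3*j - 3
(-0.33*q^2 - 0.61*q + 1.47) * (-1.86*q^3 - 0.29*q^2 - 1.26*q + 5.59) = 0.6138*q^5 + 1.2303*q^4 - 2.1415*q^3 - 1.5024*q^2 - 5.2621*q + 8.2173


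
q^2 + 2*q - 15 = (q - 3)*(q + 5)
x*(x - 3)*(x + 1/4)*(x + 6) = x^4 + 13*x^3/4 - 69*x^2/4 - 9*x/2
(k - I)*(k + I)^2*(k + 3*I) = k^4 + 4*I*k^3 - 2*k^2 + 4*I*k - 3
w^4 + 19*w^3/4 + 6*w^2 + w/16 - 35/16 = (w - 1/2)*(w + 1)*(w + 7/4)*(w + 5/2)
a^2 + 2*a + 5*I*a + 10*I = (a + 2)*(a + 5*I)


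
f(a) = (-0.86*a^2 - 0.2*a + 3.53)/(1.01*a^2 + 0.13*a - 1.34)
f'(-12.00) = 0.00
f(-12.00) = -0.83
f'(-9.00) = 0.01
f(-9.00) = -0.81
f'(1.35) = -14.30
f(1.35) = 2.50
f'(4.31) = -0.06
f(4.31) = -0.74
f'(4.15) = -0.07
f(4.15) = -0.73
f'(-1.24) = 2212.73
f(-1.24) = 47.43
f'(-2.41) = 0.67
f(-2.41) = -0.23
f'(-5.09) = 0.05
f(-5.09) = -0.73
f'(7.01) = -0.01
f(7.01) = -0.82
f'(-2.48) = 0.60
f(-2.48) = -0.28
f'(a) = (-2.02*a - 0.13)*(-0.86*a^2 - 0.2*a + 3.53)/(1.01*a^2 + 0.13*a - 1.34)^2 + (-1.72*a - 0.2)/(1.01*a^2 + 0.13*a - 1.34)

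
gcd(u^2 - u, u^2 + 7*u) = u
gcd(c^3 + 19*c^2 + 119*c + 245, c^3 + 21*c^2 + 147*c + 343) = c^2 + 14*c + 49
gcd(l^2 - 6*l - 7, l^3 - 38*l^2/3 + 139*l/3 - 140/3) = l - 7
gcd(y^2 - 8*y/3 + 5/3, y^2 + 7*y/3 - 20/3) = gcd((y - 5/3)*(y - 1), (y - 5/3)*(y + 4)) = y - 5/3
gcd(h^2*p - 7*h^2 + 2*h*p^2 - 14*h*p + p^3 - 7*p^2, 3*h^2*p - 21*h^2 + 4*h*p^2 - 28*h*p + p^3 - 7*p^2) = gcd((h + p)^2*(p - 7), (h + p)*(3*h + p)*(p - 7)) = h*p - 7*h + p^2 - 7*p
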